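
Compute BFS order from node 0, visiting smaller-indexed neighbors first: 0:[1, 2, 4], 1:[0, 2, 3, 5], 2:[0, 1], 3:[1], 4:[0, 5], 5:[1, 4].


BFS queue: start with [0]
Visit order: [0, 1, 2, 4, 3, 5]


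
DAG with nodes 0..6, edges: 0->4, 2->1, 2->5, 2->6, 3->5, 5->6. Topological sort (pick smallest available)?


Kahn's algorithm, process smallest node first
Order: [0, 2, 1, 3, 4, 5, 6]


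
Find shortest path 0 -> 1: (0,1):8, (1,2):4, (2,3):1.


Dijkstra from 0:
Distances: {0: 0, 1: 8, 2: 12, 3: 13}
Shortest distance to 1 = 8, path = [0, 1]


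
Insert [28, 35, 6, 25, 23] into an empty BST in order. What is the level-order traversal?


Root = 28; build tree by BST insertion.
Level-Order traversal: [28, 6, 35, 25, 23]


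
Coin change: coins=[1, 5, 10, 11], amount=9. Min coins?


dp[0]=0; dp[i]=1+min(dp[i-c] for c in coins)
...dp[4]=4, dp[5]=1, dp[6]=2, dp[7]=3, dp[8]=4, dp[9]=5
Minimum coins for 9 = 5


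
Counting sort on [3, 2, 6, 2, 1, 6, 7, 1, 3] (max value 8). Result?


Count array: [0, 2, 2, 2, 0, 0, 2, 1, 0]
Reconstruct: [1, 1, 2, 2, 3, 3, 6, 6, 7]


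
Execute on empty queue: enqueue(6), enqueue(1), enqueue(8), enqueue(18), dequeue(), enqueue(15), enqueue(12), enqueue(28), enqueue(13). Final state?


enqueue(6) -> [6]
enqueue(1) -> [6, 1]
enqueue(8) -> [6, 1, 8]
enqueue(18) -> [6, 1, 8, 18]
dequeue() returns 6 -> [1, 8, 18]
enqueue(15) -> [1, 8, 18, 15]
enqueue(12) -> [1, 8, 18, 15, 12]
enqueue(28) -> [1, 8, 18, 15, 12, 28]
enqueue(13) -> [1, 8, 18, 15, 12, 28, 13]
Final queue (front to back): [1, 8, 18, 15, 12, 28, 13]


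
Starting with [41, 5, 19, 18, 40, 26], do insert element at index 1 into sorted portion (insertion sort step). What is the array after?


After one pass: [5, 41, 19, 18, 40, 26]


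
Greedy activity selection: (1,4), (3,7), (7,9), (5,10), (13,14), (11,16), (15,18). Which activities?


Greedy: pick earliest-ending, then skip overlaps.
Selected (4 activities): [(1, 4), (7, 9), (13, 14), (15, 18)]


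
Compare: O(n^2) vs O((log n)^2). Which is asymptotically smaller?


polylogarithmic grows slower than quadratic
O((log n)^2) is asymptotically smaller; O(n^2) grows faster


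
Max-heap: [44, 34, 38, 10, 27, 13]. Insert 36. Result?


Append 36: [44, 34, 38, 10, 27, 13, 36]
Bubble up: no swaps needed
Result: [44, 34, 38, 10, 27, 13, 36]


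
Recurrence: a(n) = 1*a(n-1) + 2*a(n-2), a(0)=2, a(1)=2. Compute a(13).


Build bottom-up:
...a(11)=2730, a(12)=5462, a(13)=1*5462+2*2730=10922


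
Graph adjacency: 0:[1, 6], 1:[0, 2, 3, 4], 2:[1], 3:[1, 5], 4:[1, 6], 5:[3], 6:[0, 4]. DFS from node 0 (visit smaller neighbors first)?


DFS stack-based: start with [0]
Visit order: [0, 1, 2, 3, 5, 4, 6]


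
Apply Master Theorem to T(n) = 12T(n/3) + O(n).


a=12, b=3, c=1. log_3(12)=2.262 > c=1. Case 1: O(n^log_b(a)) = O(n^2.262)
Complexity: O(n^2.262)


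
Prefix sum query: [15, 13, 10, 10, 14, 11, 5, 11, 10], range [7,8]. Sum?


Prefix sums: [0, 15, 28, 38, 48, 62, 73, 78, 89, 99]
Sum[7..8] = prefix[9] - prefix[7] = 99 - 78 = 21


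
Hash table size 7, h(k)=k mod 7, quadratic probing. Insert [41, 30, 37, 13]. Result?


Insertions: 41->slot 6; 30->slot 2; 37->slot 3; 13->slot 0
Table: [13, None, 30, 37, None, None, 41]


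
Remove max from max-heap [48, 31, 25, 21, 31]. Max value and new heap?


Max = 48
Replace root with last, heapify down
Resulting heap: [31, 31, 25, 21]


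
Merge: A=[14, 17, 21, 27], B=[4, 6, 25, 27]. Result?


Compare heads, take smaller each step.
Merged: [4, 6, 14, 17, 21, 25, 27, 27]


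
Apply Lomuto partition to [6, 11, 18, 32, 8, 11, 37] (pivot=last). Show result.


Elements <= 37 go left of pivot.
Result: [6, 11, 18, 32, 8, 11, 37], pivot at index 6


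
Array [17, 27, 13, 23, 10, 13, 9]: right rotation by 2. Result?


Right rotate by 2: [13, 9, 17, 27, 13, 23, 10]


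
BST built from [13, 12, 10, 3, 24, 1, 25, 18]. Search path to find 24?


BST root = 13
Search for 24: compare at each node
Path: [13, 24]


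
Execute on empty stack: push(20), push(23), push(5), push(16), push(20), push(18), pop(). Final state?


push(20) -> [20]
push(23) -> [20, 23]
push(5) -> [20, 23, 5]
push(16) -> [20, 23, 5, 16]
push(20) -> [20, 23, 5, 16, 20]
push(18) -> [20, 23, 5, 16, 20, 18]
pop() returns 18 -> [20, 23, 5, 16, 20]
Final stack (bottom to top): [20, 23, 5, 16, 20]


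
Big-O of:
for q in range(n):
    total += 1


Per nesting level: O(n) = O(n)
Complexity: O(n)


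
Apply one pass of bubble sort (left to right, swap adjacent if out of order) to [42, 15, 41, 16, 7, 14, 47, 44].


After one pass: [15, 41, 16, 7, 14, 42, 44, 47]


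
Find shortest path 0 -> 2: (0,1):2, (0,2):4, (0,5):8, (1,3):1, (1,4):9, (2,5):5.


Dijkstra from 0:
Distances: {0: 0, 1: 2, 2: 4, 3: 3, 4: 11, 5: 8}
Shortest distance to 2 = 4, path = [0, 2]


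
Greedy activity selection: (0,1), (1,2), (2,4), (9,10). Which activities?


Greedy: pick earliest-ending, then skip overlaps.
Selected (4 activities): [(0, 1), (1, 2), (2, 4), (9, 10)]


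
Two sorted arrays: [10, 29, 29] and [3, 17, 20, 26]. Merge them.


Compare heads, take smaller each step.
Merged: [3, 10, 17, 20, 26, 29, 29]


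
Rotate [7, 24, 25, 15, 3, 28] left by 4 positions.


Left rotate by 4: [3, 28, 7, 24, 25, 15]


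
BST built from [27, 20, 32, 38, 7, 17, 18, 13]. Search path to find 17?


BST root = 27
Search for 17: compare at each node
Path: [27, 20, 7, 17]


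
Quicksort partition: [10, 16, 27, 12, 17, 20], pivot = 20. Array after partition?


Elements <= 20 go left of pivot.
Result: [10, 16, 12, 17, 20, 27], pivot at index 4


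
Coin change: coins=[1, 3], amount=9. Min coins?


dp[0]=0; dp[i]=1+min(dp[i-c] for c in coins)
...dp[4]=2, dp[5]=3, dp[6]=2, dp[7]=3, dp[8]=4, dp[9]=3
Minimum coins for 9 = 3


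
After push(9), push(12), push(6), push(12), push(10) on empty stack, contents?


push(9) -> [9]
push(12) -> [9, 12]
push(6) -> [9, 12, 6]
push(12) -> [9, 12, 6, 12]
push(10) -> [9, 12, 6, 12, 10]
Final stack (bottom to top): [9, 12, 6, 12, 10]


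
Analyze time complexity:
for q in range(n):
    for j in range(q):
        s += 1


Per nesting level: O(n) * O(n) [triangular over q] = O(n^2)
Complexity: O(n^2)


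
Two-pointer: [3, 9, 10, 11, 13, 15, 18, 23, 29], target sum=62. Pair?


Two pointers: lo=0, hi=8
No pair sums to 62


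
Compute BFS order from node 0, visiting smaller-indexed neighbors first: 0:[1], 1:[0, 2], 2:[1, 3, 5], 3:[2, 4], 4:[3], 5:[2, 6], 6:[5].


BFS queue: start with [0]
Visit order: [0, 1, 2, 3, 5, 4, 6]


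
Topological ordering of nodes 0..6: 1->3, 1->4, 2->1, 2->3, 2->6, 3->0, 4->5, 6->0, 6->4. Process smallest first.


Kahn's algorithm, process smallest node first
Order: [2, 1, 3, 6, 0, 4, 5]


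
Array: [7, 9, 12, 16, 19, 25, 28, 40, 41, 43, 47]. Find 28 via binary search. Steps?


Search for 28:
[0,10] mid=5 arr[5]=25
[6,10] mid=8 arr[8]=41
[6,7] mid=6 arr[6]=28
Total: 3 comparisons


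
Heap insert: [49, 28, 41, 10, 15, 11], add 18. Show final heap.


Append 18: [49, 28, 41, 10, 15, 11, 18]
Bubble up: no swaps needed
Result: [49, 28, 41, 10, 15, 11, 18]


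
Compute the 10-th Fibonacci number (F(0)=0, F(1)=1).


F(n)=F(n-1)+F(n-2)
...F(8)=21, F(9)=34, F(10)=55


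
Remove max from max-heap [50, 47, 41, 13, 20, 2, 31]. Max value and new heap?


Max = 50
Replace root with last, heapify down
Resulting heap: [47, 31, 41, 13, 20, 2]


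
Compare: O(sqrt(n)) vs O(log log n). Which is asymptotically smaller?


double-logarithmic grows slower than sublinear
O(log log n) is asymptotically smaller; O(sqrt(n)) grows faster


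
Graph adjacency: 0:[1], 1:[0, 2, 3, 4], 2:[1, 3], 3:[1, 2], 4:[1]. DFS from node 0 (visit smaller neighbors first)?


DFS stack-based: start with [0]
Visit order: [0, 1, 2, 3, 4]


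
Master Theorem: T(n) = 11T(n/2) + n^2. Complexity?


a=11, b=2, c=2. log_2(11)=3.459 > c=2. Case 1: O(n^log_b(a)) = O(n^3.459)
Complexity: O(n^3.459)


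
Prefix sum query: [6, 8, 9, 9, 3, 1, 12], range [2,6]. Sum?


Prefix sums: [0, 6, 14, 23, 32, 35, 36, 48]
Sum[2..6] = prefix[7] - prefix[2] = 48 - 14 = 34


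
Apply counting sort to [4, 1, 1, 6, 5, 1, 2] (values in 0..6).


Count array: [0, 3, 1, 0, 1, 1, 1]
Reconstruct: [1, 1, 1, 2, 4, 5, 6]


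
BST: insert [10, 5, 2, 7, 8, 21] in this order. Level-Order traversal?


Root = 10; build tree by BST insertion.
Level-Order traversal: [10, 5, 21, 2, 7, 8]


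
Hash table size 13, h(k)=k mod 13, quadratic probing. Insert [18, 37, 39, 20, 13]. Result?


Insertions: 18->slot 5; 37->slot 11; 39->slot 0; 20->slot 7; 13->slot 1
Table: [39, 13, None, None, None, 18, None, 20, None, None, None, 37, None]


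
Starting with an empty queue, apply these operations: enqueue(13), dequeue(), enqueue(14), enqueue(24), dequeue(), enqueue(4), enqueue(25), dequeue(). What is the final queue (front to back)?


enqueue(13) -> [13]
dequeue() returns 13 -> []
enqueue(14) -> [14]
enqueue(24) -> [14, 24]
dequeue() returns 14 -> [24]
enqueue(4) -> [24, 4]
enqueue(25) -> [24, 4, 25]
dequeue() returns 24 -> [4, 25]
Final queue (front to back): [4, 25]


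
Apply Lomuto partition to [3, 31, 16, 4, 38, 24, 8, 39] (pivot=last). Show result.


Elements <= 39 go left of pivot.
Result: [3, 31, 16, 4, 38, 24, 8, 39], pivot at index 7


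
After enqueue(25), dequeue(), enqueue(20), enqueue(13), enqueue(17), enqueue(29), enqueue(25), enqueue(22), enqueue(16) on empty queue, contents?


enqueue(25) -> [25]
dequeue() returns 25 -> []
enqueue(20) -> [20]
enqueue(13) -> [20, 13]
enqueue(17) -> [20, 13, 17]
enqueue(29) -> [20, 13, 17, 29]
enqueue(25) -> [20, 13, 17, 29, 25]
enqueue(22) -> [20, 13, 17, 29, 25, 22]
enqueue(16) -> [20, 13, 17, 29, 25, 22, 16]
Final queue (front to back): [20, 13, 17, 29, 25, 22, 16]


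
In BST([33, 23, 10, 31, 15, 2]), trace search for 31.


BST root = 33
Search for 31: compare at each node
Path: [33, 23, 31]


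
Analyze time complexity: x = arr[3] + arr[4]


Analysis: constant-time operation, no loop
Complexity: O(1)


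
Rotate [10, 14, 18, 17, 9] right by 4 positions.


Right rotate by 4: [14, 18, 17, 9, 10]


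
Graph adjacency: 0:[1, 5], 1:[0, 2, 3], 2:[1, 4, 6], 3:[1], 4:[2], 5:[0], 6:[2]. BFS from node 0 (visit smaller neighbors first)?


BFS queue: start with [0]
Visit order: [0, 1, 5, 2, 3, 4, 6]


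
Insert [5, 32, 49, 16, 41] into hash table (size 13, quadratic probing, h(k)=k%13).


Insertions: 5->slot 5; 32->slot 6; 49->slot 10; 16->slot 3; 41->slot 2
Table: [None, None, 41, 16, None, 5, 32, None, None, None, 49, None, None]


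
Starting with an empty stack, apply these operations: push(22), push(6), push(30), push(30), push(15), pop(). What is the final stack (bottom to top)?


push(22) -> [22]
push(6) -> [22, 6]
push(30) -> [22, 6, 30]
push(30) -> [22, 6, 30, 30]
push(15) -> [22, 6, 30, 30, 15]
pop() returns 15 -> [22, 6, 30, 30]
Final stack (bottom to top): [22, 6, 30, 30]


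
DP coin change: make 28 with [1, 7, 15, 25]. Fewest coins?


dp[0]=0; dp[i]=1+min(dp[i-c] for c in coins)
...dp[23]=3, dp[24]=4, dp[25]=1, dp[26]=2, dp[27]=3, dp[28]=4
Minimum coins for 28 = 4


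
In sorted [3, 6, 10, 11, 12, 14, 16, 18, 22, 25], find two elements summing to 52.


Two pointers: lo=0, hi=9
No pair sums to 52


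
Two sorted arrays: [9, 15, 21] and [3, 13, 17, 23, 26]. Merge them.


Compare heads, take smaller each step.
Merged: [3, 9, 13, 15, 17, 21, 23, 26]


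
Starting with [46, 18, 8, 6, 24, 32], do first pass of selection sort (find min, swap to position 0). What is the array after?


After one pass: [6, 18, 8, 46, 24, 32]


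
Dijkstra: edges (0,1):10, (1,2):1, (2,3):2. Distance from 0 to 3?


Dijkstra from 0:
Distances: {0: 0, 1: 10, 2: 11, 3: 13}
Shortest distance to 3 = 13, path = [0, 1, 2, 3]


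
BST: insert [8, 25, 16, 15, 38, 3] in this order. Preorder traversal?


Root = 8; build tree by BST insertion.
Preorder traversal: [8, 3, 25, 16, 15, 38]


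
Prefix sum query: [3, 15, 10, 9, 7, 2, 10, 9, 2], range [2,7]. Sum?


Prefix sums: [0, 3, 18, 28, 37, 44, 46, 56, 65, 67]
Sum[2..7] = prefix[8] - prefix[2] = 65 - 18 = 47


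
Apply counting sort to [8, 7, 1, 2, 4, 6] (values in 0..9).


Count array: [0, 1, 1, 0, 1, 0, 1, 1, 1, 0]
Reconstruct: [1, 2, 4, 6, 7, 8]


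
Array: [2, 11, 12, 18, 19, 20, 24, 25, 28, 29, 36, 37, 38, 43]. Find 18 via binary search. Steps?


Search for 18:
[0,13] mid=6 arr[6]=24
[0,5] mid=2 arr[2]=12
[3,5] mid=4 arr[4]=19
[3,3] mid=3 arr[3]=18
Total: 4 comparisons


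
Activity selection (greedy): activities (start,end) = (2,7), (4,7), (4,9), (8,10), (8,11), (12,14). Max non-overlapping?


Greedy: pick earliest-ending, then skip overlaps.
Selected (3 activities): [(2, 7), (8, 10), (12, 14)]


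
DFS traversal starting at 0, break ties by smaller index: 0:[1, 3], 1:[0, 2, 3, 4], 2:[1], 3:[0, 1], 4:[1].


DFS stack-based: start with [0]
Visit order: [0, 1, 2, 3, 4]


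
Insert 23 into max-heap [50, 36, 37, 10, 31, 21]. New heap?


Append 23: [50, 36, 37, 10, 31, 21, 23]
Bubble up: no swaps needed
Result: [50, 36, 37, 10, 31, 21, 23]


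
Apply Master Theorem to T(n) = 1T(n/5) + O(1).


a=1, b=5, c=0. log_5(1)=0 = c=0. Case 2: O(n^c log n) = O(log n)
Complexity: O(log n)


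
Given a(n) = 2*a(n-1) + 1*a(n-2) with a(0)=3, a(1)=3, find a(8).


Build bottom-up:
...a(6)=297, a(7)=717, a(8)=2*717+1*297=1731


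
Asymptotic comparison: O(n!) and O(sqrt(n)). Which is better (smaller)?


sublinear grows slower than factorial
O(sqrt(n)) is asymptotically smaller; O(n!) grows faster


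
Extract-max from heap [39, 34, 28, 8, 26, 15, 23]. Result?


Max = 39
Replace root with last, heapify down
Resulting heap: [34, 26, 28, 8, 23, 15]


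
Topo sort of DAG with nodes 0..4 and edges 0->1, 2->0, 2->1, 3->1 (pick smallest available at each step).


Kahn's algorithm, process smallest node first
Order: [2, 0, 3, 1, 4]


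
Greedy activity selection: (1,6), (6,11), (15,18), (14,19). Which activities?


Greedy: pick earliest-ending, then skip overlaps.
Selected (3 activities): [(1, 6), (6, 11), (15, 18)]


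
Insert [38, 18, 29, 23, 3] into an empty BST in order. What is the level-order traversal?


Root = 38; build tree by BST insertion.
Level-Order traversal: [38, 18, 3, 29, 23]


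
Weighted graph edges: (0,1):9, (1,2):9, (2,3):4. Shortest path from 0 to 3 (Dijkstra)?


Dijkstra from 0:
Distances: {0: 0, 1: 9, 2: 18, 3: 22}
Shortest distance to 3 = 22, path = [0, 1, 2, 3]


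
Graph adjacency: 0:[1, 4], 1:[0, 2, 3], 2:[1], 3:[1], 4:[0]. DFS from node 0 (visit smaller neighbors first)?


DFS stack-based: start with [0]
Visit order: [0, 1, 2, 3, 4]


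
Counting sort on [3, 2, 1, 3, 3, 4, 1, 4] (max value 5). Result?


Count array: [0, 2, 1, 3, 2, 0]
Reconstruct: [1, 1, 2, 3, 3, 3, 4, 4]


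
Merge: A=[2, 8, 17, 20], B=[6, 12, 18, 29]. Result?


Compare heads, take smaller each step.
Merged: [2, 6, 8, 12, 17, 18, 20, 29]


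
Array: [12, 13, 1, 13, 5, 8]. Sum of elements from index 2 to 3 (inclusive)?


Prefix sums: [0, 12, 25, 26, 39, 44, 52]
Sum[2..3] = prefix[4] - prefix[2] = 39 - 25 = 14


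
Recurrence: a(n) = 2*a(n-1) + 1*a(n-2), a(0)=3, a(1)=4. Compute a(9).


Build bottom-up:
...a(7)=886, a(8)=2139, a(9)=2*2139+1*886=5164


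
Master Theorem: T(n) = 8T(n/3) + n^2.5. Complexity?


a=8, b=3, c=2.5. log_3(8)=1.893 < c=2.5. Case 3: O(n^c) = O(n^2.500)
Complexity: O(n^2.500)


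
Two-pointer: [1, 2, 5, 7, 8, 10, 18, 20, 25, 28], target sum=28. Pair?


Two pointers: lo=0, hi=9
Found pair: (8, 20) summing to 28


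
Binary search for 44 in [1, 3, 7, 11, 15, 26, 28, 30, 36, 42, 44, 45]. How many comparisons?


Search for 44:
[0,11] mid=5 arr[5]=26
[6,11] mid=8 arr[8]=36
[9,11] mid=10 arr[10]=44
Total: 3 comparisons


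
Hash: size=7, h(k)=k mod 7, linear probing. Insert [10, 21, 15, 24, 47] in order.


Insertions: 10->slot 3; 21->slot 0; 15->slot 1; 24->slot 4; 47->slot 5
Table: [21, 15, None, 10, 24, 47, None]


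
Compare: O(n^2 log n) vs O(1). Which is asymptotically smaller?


constant grows slower than n^2 log n
O(1) is asymptotically smaller; O(n^2 log n) grows faster


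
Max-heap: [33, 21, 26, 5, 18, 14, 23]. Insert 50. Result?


Append 50: [33, 21, 26, 5, 18, 14, 23, 50]
Bubble up: swap idx 7(50) with idx 3(5); swap idx 3(50) with idx 1(21); swap idx 1(50) with idx 0(33)
Result: [50, 33, 26, 21, 18, 14, 23, 5]


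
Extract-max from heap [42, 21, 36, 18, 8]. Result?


Max = 42
Replace root with last, heapify down
Resulting heap: [36, 21, 8, 18]


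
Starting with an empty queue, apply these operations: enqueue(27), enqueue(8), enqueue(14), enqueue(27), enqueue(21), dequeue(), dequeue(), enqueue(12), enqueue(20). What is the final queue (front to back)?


enqueue(27) -> [27]
enqueue(8) -> [27, 8]
enqueue(14) -> [27, 8, 14]
enqueue(27) -> [27, 8, 14, 27]
enqueue(21) -> [27, 8, 14, 27, 21]
dequeue() returns 27 -> [8, 14, 27, 21]
dequeue() returns 8 -> [14, 27, 21]
enqueue(12) -> [14, 27, 21, 12]
enqueue(20) -> [14, 27, 21, 12, 20]
Final queue (front to back): [14, 27, 21, 12, 20]


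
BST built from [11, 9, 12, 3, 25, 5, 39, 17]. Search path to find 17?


BST root = 11
Search for 17: compare at each node
Path: [11, 12, 25, 17]


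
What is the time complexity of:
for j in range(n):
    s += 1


Per nesting level: O(n) = O(n)
Complexity: O(n)


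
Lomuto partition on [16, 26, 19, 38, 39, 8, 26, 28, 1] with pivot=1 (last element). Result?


Elements <= 1 go left of pivot.
Result: [1, 26, 19, 38, 39, 8, 26, 28, 16], pivot at index 0


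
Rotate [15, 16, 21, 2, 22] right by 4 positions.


Right rotate by 4: [16, 21, 2, 22, 15]


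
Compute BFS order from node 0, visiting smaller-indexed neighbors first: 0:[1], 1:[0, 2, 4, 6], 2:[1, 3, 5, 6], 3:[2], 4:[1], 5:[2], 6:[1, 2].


BFS queue: start with [0]
Visit order: [0, 1, 2, 4, 6, 3, 5]


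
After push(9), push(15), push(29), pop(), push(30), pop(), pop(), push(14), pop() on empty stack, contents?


push(9) -> [9]
push(15) -> [9, 15]
push(29) -> [9, 15, 29]
pop() returns 29 -> [9, 15]
push(30) -> [9, 15, 30]
pop() returns 30 -> [9, 15]
pop() returns 15 -> [9]
push(14) -> [9, 14]
pop() returns 14 -> [9]
Final stack (bottom to top): [9]


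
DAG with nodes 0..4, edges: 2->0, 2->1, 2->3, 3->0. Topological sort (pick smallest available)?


Kahn's algorithm, process smallest node first
Order: [2, 1, 3, 0, 4]


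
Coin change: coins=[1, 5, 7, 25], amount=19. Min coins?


dp[0]=0; dp[i]=1+min(dp[i-c] for c in coins)
...dp[14]=2, dp[15]=3, dp[16]=4, dp[17]=3, dp[18]=4, dp[19]=3
Minimum coins for 19 = 3


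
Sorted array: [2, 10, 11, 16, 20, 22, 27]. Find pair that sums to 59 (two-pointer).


Two pointers: lo=0, hi=6
No pair sums to 59


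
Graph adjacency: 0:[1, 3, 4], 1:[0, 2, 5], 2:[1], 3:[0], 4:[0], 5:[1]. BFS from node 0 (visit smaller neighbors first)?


BFS queue: start with [0]
Visit order: [0, 1, 3, 4, 2, 5]


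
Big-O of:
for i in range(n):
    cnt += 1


Per nesting level: O(n) = O(n)
Complexity: O(n)


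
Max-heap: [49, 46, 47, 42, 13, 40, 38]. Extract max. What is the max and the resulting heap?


Max = 49
Replace root with last, heapify down
Resulting heap: [47, 46, 40, 42, 13, 38]


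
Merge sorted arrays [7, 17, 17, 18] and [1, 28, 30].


Compare heads, take smaller each step.
Merged: [1, 7, 17, 17, 18, 28, 30]


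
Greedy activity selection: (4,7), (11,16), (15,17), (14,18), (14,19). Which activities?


Greedy: pick earliest-ending, then skip overlaps.
Selected (2 activities): [(4, 7), (11, 16)]


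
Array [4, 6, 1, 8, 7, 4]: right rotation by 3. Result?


Right rotate by 3: [8, 7, 4, 4, 6, 1]


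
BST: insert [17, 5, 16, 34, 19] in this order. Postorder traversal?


Root = 17; build tree by BST insertion.
Postorder traversal: [16, 5, 19, 34, 17]


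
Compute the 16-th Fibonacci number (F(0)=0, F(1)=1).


F(n)=F(n-1)+F(n-2)
...F(14)=377, F(15)=610, F(16)=987


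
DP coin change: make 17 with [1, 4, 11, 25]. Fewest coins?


dp[0]=0; dp[i]=1+min(dp[i-c] for c in coins)
...dp[12]=2, dp[13]=3, dp[14]=4, dp[15]=2, dp[16]=3, dp[17]=4
Minimum coins for 17 = 4


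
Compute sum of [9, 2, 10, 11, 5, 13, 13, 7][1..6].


Prefix sums: [0, 9, 11, 21, 32, 37, 50, 63, 70]
Sum[1..6] = prefix[7] - prefix[1] = 63 - 9 = 54


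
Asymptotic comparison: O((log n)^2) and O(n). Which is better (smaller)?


polylogarithmic grows slower than linear
O((log n)^2) is asymptotically smaller; O(n) grows faster


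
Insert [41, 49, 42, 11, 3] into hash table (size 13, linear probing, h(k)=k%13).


Insertions: 41->slot 2; 49->slot 10; 42->slot 3; 11->slot 11; 3->slot 4
Table: [None, None, 41, 42, 3, None, None, None, None, None, 49, 11, None]


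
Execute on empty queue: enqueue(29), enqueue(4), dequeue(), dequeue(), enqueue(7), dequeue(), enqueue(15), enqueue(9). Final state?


enqueue(29) -> [29]
enqueue(4) -> [29, 4]
dequeue() returns 29 -> [4]
dequeue() returns 4 -> []
enqueue(7) -> [7]
dequeue() returns 7 -> []
enqueue(15) -> [15]
enqueue(9) -> [15, 9]
Final queue (front to back): [15, 9]


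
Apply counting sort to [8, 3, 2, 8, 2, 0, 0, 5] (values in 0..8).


Count array: [2, 0, 2, 1, 0, 1, 0, 0, 2]
Reconstruct: [0, 0, 2, 2, 3, 5, 8, 8]


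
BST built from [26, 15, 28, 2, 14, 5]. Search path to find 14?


BST root = 26
Search for 14: compare at each node
Path: [26, 15, 2, 14]


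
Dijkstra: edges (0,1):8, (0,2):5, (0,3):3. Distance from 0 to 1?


Dijkstra from 0:
Distances: {0: 0, 1: 8, 2: 5, 3: 3}
Shortest distance to 1 = 8, path = [0, 1]


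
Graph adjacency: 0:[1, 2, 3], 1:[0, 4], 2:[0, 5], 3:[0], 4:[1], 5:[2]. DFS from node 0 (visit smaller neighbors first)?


DFS stack-based: start with [0]
Visit order: [0, 1, 4, 2, 5, 3]


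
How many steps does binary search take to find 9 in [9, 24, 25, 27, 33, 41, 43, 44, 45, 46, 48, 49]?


Search for 9:
[0,11] mid=5 arr[5]=41
[0,4] mid=2 arr[2]=25
[0,1] mid=0 arr[0]=9
Total: 3 comparisons


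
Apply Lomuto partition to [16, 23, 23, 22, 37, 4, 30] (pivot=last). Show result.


Elements <= 30 go left of pivot.
Result: [16, 23, 23, 22, 4, 30, 37], pivot at index 5


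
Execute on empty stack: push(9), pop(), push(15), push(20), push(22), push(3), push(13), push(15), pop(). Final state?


push(9) -> [9]
pop() returns 9 -> []
push(15) -> [15]
push(20) -> [15, 20]
push(22) -> [15, 20, 22]
push(3) -> [15, 20, 22, 3]
push(13) -> [15, 20, 22, 3, 13]
push(15) -> [15, 20, 22, 3, 13, 15]
pop() returns 15 -> [15, 20, 22, 3, 13]
Final stack (bottom to top): [15, 20, 22, 3, 13]


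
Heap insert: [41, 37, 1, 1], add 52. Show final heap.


Append 52: [41, 37, 1, 1, 52]
Bubble up: swap idx 4(52) with idx 1(37); swap idx 1(52) with idx 0(41)
Result: [52, 41, 1, 1, 37]


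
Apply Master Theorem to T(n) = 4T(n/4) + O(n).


a=4, b=4, c=1. log_4(4)=1 = c=1. Case 2: O(n^c log n) = O(n log n)
Complexity: O(n log n)


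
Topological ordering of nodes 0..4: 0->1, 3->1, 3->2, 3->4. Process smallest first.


Kahn's algorithm, process smallest node first
Order: [0, 3, 1, 2, 4]


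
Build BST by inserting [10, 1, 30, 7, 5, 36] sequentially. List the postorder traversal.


Root = 10; build tree by BST insertion.
Postorder traversal: [5, 7, 1, 36, 30, 10]


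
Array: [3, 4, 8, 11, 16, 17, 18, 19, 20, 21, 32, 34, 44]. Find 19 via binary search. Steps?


Search for 19:
[0,12] mid=6 arr[6]=18
[7,12] mid=9 arr[9]=21
[7,8] mid=7 arr[7]=19
Total: 3 comparisons


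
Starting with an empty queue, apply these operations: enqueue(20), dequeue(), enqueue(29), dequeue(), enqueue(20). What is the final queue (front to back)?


enqueue(20) -> [20]
dequeue() returns 20 -> []
enqueue(29) -> [29]
dequeue() returns 29 -> []
enqueue(20) -> [20]
Final queue (front to back): [20]


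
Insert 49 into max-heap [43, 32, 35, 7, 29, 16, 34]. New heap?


Append 49: [43, 32, 35, 7, 29, 16, 34, 49]
Bubble up: swap idx 7(49) with idx 3(7); swap idx 3(49) with idx 1(32); swap idx 1(49) with idx 0(43)
Result: [49, 43, 35, 32, 29, 16, 34, 7]


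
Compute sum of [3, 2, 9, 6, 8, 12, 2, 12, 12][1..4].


Prefix sums: [0, 3, 5, 14, 20, 28, 40, 42, 54, 66]
Sum[1..4] = prefix[5] - prefix[1] = 28 - 3 = 25


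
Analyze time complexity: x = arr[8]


Analysis: constant-time operation, no loop
Complexity: O(1)


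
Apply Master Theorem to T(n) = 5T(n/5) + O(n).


a=5, b=5, c=1. log_5(5)=1 = c=1. Case 2: O(n^c log n) = O(n log n)
Complexity: O(n log n)


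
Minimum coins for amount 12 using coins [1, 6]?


dp[0]=0; dp[i]=1+min(dp[i-c] for c in coins)
...dp[7]=2, dp[8]=3, dp[9]=4, dp[10]=5, dp[11]=6, dp[12]=2
Minimum coins for 12 = 2


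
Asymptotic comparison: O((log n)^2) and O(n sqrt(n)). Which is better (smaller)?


polylogarithmic grows slower than n^1.5
O((log n)^2) is asymptotically smaller; O(n sqrt(n)) grows faster


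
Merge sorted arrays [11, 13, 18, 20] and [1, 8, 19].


Compare heads, take smaller each step.
Merged: [1, 8, 11, 13, 18, 19, 20]


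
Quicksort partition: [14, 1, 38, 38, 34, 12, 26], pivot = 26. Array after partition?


Elements <= 26 go left of pivot.
Result: [14, 1, 12, 26, 34, 38, 38], pivot at index 3


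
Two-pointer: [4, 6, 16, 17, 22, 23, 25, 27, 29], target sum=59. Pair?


Two pointers: lo=0, hi=8
No pair sums to 59


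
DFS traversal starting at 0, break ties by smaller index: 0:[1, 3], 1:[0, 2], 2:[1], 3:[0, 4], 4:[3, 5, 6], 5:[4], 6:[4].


DFS stack-based: start with [0]
Visit order: [0, 1, 2, 3, 4, 5, 6]


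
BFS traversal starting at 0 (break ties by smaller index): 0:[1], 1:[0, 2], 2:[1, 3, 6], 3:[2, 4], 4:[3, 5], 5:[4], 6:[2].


BFS queue: start with [0]
Visit order: [0, 1, 2, 3, 6, 4, 5]


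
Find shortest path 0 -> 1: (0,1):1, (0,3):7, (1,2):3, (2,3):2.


Dijkstra from 0:
Distances: {0: 0, 1: 1, 2: 4, 3: 6}
Shortest distance to 1 = 1, path = [0, 1]


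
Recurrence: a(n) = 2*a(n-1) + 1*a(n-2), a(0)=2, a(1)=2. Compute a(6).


Build bottom-up:
...a(4)=34, a(5)=82, a(6)=2*82+1*34=198


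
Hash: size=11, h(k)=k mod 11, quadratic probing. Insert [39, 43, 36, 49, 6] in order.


Insertions: 39->slot 6; 43->slot 10; 36->slot 3; 49->slot 5; 6->slot 7
Table: [None, None, None, 36, None, 49, 39, 6, None, None, 43]


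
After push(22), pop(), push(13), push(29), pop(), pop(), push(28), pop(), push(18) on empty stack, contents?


push(22) -> [22]
pop() returns 22 -> []
push(13) -> [13]
push(29) -> [13, 29]
pop() returns 29 -> [13]
pop() returns 13 -> []
push(28) -> [28]
pop() returns 28 -> []
push(18) -> [18]
Final stack (bottom to top): [18]


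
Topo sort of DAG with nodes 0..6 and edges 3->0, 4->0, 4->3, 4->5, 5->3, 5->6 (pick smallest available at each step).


Kahn's algorithm, process smallest node first
Order: [1, 2, 4, 5, 3, 0, 6]


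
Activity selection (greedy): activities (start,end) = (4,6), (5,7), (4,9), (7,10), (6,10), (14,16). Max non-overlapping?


Greedy: pick earliest-ending, then skip overlaps.
Selected (3 activities): [(4, 6), (7, 10), (14, 16)]


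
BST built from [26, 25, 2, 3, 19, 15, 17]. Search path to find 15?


BST root = 26
Search for 15: compare at each node
Path: [26, 25, 2, 3, 19, 15]


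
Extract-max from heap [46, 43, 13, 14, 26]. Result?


Max = 46
Replace root with last, heapify down
Resulting heap: [43, 26, 13, 14]


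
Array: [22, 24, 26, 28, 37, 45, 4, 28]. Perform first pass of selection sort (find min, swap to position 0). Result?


After one pass: [4, 24, 26, 28, 37, 45, 22, 28]


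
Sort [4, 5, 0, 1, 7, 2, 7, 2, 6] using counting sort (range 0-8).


Count array: [1, 1, 2, 0, 1, 1, 1, 2, 0]
Reconstruct: [0, 1, 2, 2, 4, 5, 6, 7, 7]


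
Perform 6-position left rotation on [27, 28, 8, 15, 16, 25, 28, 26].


Left rotate by 6: [28, 26, 27, 28, 8, 15, 16, 25]


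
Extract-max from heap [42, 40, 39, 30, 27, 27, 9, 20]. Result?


Max = 42
Replace root with last, heapify down
Resulting heap: [40, 30, 39, 20, 27, 27, 9]


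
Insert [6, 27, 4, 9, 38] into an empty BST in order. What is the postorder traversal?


Root = 6; build tree by BST insertion.
Postorder traversal: [4, 9, 38, 27, 6]


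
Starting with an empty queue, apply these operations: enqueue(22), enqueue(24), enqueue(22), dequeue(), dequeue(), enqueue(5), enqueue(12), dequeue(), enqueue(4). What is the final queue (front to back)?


enqueue(22) -> [22]
enqueue(24) -> [22, 24]
enqueue(22) -> [22, 24, 22]
dequeue() returns 22 -> [24, 22]
dequeue() returns 24 -> [22]
enqueue(5) -> [22, 5]
enqueue(12) -> [22, 5, 12]
dequeue() returns 22 -> [5, 12]
enqueue(4) -> [5, 12, 4]
Final queue (front to back): [5, 12, 4]


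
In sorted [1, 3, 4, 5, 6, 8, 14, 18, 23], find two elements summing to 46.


Two pointers: lo=0, hi=8
No pair sums to 46


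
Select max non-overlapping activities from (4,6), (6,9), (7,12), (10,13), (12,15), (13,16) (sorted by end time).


Greedy: pick earliest-ending, then skip overlaps.
Selected (4 activities): [(4, 6), (6, 9), (10, 13), (13, 16)]


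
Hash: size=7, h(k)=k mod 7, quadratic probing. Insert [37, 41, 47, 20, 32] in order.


Insertions: 37->slot 2; 41->slot 6; 47->slot 5; 20->slot 0; 32->slot 4
Table: [20, None, 37, None, 32, 47, 41]


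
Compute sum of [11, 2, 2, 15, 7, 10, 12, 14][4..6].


Prefix sums: [0, 11, 13, 15, 30, 37, 47, 59, 73]
Sum[4..6] = prefix[7] - prefix[4] = 59 - 30 = 29


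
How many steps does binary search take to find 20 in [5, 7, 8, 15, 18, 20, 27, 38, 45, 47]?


Search for 20:
[0,9] mid=4 arr[4]=18
[5,9] mid=7 arr[7]=38
[5,6] mid=5 arr[5]=20
Total: 3 comparisons


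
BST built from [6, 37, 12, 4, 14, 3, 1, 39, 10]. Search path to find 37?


BST root = 6
Search for 37: compare at each node
Path: [6, 37]


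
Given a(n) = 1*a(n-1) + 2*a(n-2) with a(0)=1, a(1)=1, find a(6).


Build bottom-up:
...a(4)=11, a(5)=21, a(6)=1*21+2*11=43


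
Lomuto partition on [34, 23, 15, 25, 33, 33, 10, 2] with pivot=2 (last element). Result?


Elements <= 2 go left of pivot.
Result: [2, 23, 15, 25, 33, 33, 10, 34], pivot at index 0


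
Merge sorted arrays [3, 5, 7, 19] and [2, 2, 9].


Compare heads, take smaller each step.
Merged: [2, 2, 3, 5, 7, 9, 19]


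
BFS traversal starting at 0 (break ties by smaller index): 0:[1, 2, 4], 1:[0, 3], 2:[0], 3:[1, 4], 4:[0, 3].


BFS queue: start with [0]
Visit order: [0, 1, 2, 4, 3]


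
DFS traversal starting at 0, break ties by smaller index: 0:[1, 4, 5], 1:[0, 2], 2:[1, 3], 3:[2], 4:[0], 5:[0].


DFS stack-based: start with [0]
Visit order: [0, 1, 2, 3, 4, 5]


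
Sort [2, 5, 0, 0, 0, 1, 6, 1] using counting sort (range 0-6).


Count array: [3, 2, 1, 0, 0, 1, 1]
Reconstruct: [0, 0, 0, 1, 1, 2, 5, 6]


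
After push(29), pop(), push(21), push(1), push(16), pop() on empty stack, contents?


push(29) -> [29]
pop() returns 29 -> []
push(21) -> [21]
push(1) -> [21, 1]
push(16) -> [21, 1, 16]
pop() returns 16 -> [21, 1]
Final stack (bottom to top): [21, 1]


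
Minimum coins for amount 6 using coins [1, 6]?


dp[0]=0; dp[i]=1+min(dp[i-c] for c in coins)
...dp[1]=1, dp[2]=2, dp[3]=3, dp[4]=4, dp[5]=5, dp[6]=1
Minimum coins for 6 = 1


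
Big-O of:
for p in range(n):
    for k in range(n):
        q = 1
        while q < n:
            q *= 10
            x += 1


Per nesting level: O(n) * O(n) * O(log n) = O(n^2 log n)
Complexity: O(n^2 log n)


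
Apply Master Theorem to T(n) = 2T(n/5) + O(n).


a=2, b=5, c=1. log_5(2)=0.431 < c=1. Case 3: O(n^c) = O(n)
Complexity: O(n)


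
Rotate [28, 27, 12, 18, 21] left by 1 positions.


Left rotate by 1: [27, 12, 18, 21, 28]


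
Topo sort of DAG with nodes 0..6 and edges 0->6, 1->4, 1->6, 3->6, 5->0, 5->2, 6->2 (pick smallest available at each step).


Kahn's algorithm, process smallest node first
Order: [1, 3, 4, 5, 0, 6, 2]


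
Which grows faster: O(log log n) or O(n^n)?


double-logarithmic grows slower than n^n
O(log log n) is asymptotically smaller; O(n^n) grows faster


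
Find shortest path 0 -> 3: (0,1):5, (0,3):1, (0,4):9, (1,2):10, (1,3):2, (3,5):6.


Dijkstra from 0:
Distances: {0: 0, 1: 3, 2: 13, 3: 1, 4: 9, 5: 7}
Shortest distance to 3 = 1, path = [0, 3]


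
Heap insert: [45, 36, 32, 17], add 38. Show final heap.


Append 38: [45, 36, 32, 17, 38]
Bubble up: swap idx 4(38) with idx 1(36)
Result: [45, 38, 32, 17, 36]


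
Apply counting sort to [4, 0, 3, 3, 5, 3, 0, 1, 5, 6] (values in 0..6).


Count array: [2, 1, 0, 3, 1, 2, 1]
Reconstruct: [0, 0, 1, 3, 3, 3, 4, 5, 5, 6]


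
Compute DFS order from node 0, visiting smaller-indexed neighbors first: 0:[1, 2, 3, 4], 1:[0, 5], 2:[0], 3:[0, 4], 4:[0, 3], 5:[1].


DFS stack-based: start with [0]
Visit order: [0, 1, 5, 2, 3, 4]


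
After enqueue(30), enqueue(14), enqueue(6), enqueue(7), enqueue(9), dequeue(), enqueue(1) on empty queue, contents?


enqueue(30) -> [30]
enqueue(14) -> [30, 14]
enqueue(6) -> [30, 14, 6]
enqueue(7) -> [30, 14, 6, 7]
enqueue(9) -> [30, 14, 6, 7, 9]
dequeue() returns 30 -> [14, 6, 7, 9]
enqueue(1) -> [14, 6, 7, 9, 1]
Final queue (front to back): [14, 6, 7, 9, 1]


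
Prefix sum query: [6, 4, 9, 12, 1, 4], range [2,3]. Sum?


Prefix sums: [0, 6, 10, 19, 31, 32, 36]
Sum[2..3] = prefix[4] - prefix[2] = 31 - 10 = 21


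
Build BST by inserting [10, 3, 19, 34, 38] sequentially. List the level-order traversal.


Root = 10; build tree by BST insertion.
Level-Order traversal: [10, 3, 19, 34, 38]


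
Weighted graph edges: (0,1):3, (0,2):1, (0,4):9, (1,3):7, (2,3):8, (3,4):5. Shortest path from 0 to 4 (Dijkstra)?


Dijkstra from 0:
Distances: {0: 0, 1: 3, 2: 1, 3: 9, 4: 9}
Shortest distance to 4 = 9, path = [0, 4]


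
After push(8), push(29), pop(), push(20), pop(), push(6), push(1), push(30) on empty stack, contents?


push(8) -> [8]
push(29) -> [8, 29]
pop() returns 29 -> [8]
push(20) -> [8, 20]
pop() returns 20 -> [8]
push(6) -> [8, 6]
push(1) -> [8, 6, 1]
push(30) -> [8, 6, 1, 30]
Final stack (bottom to top): [8, 6, 1, 30]


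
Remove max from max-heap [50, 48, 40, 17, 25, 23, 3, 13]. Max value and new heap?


Max = 50
Replace root with last, heapify down
Resulting heap: [48, 25, 40, 17, 13, 23, 3]


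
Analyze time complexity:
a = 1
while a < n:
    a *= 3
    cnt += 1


Per nesting level: O(log n) = O(log n)
Complexity: O(log n)


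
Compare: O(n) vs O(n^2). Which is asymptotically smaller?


linear grows slower than quadratic
O(n) is asymptotically smaller; O(n^2) grows faster


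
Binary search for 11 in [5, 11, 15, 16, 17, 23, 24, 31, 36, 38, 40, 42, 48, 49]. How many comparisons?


Search for 11:
[0,13] mid=6 arr[6]=24
[0,5] mid=2 arr[2]=15
[0,1] mid=0 arr[0]=5
[1,1] mid=1 arr[1]=11
Total: 4 comparisons


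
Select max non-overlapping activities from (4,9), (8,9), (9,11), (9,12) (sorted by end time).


Greedy: pick earliest-ending, then skip overlaps.
Selected (2 activities): [(4, 9), (9, 11)]


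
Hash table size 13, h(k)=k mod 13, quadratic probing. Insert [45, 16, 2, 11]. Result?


Insertions: 45->slot 6; 16->slot 3; 2->slot 2; 11->slot 11
Table: [None, None, 2, 16, None, None, 45, None, None, None, None, 11, None]


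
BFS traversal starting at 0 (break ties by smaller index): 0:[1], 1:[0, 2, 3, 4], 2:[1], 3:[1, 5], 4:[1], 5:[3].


BFS queue: start with [0]
Visit order: [0, 1, 2, 3, 4, 5]


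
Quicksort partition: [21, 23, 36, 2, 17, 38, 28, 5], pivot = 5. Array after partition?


Elements <= 5 go left of pivot.
Result: [2, 5, 36, 21, 17, 38, 28, 23], pivot at index 1


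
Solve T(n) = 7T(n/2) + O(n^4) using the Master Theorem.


a=7, b=2, c=4. log_2(7)=2.807 < c=4. Case 3: O(n^c) = O(n^4)
Complexity: O(n^4)


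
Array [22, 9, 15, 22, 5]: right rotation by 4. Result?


Right rotate by 4: [9, 15, 22, 5, 22]


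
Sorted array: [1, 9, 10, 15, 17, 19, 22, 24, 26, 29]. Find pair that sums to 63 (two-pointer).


Two pointers: lo=0, hi=9
No pair sums to 63


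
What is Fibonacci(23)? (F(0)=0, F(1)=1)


F(n)=F(n-1)+F(n-2)
...F(21)=10946, F(22)=17711, F(23)=28657


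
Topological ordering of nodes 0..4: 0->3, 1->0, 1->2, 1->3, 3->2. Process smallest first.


Kahn's algorithm, process smallest node first
Order: [1, 0, 3, 2, 4]


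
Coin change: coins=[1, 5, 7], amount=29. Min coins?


dp[0]=0; dp[i]=1+min(dp[i-c] for c in coins)
...dp[24]=4, dp[25]=5, dp[26]=4, dp[27]=5, dp[28]=4, dp[29]=5
Minimum coins for 29 = 5


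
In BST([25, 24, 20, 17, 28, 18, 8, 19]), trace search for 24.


BST root = 25
Search for 24: compare at each node
Path: [25, 24]


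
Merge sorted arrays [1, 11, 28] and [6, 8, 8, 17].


Compare heads, take smaller each step.
Merged: [1, 6, 8, 8, 11, 17, 28]


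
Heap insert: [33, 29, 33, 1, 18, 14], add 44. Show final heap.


Append 44: [33, 29, 33, 1, 18, 14, 44]
Bubble up: swap idx 6(44) with idx 2(33); swap idx 2(44) with idx 0(33)
Result: [44, 29, 33, 1, 18, 14, 33]


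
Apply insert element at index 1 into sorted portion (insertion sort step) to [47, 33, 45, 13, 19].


After one pass: [33, 47, 45, 13, 19]


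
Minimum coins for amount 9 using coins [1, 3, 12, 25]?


dp[0]=0; dp[i]=1+min(dp[i-c] for c in coins)
...dp[4]=2, dp[5]=3, dp[6]=2, dp[7]=3, dp[8]=4, dp[9]=3
Minimum coins for 9 = 3


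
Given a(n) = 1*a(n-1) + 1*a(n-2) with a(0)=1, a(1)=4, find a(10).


Build bottom-up:
...a(8)=97, a(9)=157, a(10)=1*157+1*97=254


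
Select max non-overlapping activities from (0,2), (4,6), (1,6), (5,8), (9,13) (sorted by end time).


Greedy: pick earliest-ending, then skip overlaps.
Selected (3 activities): [(0, 2), (4, 6), (9, 13)]


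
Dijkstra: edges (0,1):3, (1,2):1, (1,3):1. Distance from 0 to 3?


Dijkstra from 0:
Distances: {0: 0, 1: 3, 2: 4, 3: 4}
Shortest distance to 3 = 4, path = [0, 1, 3]


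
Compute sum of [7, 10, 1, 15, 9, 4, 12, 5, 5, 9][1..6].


Prefix sums: [0, 7, 17, 18, 33, 42, 46, 58, 63, 68, 77]
Sum[1..6] = prefix[7] - prefix[1] = 58 - 7 = 51


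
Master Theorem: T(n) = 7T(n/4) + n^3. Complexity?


a=7, b=4, c=3. log_4(7)=1.404 < c=3. Case 3: O(n^c) = O(n^3)
Complexity: O(n^3)


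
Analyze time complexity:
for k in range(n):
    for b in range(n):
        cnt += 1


Per nesting level: O(n) * O(n) = O(n^2)
Complexity: O(n^2)


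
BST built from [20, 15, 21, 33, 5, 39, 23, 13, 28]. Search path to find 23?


BST root = 20
Search for 23: compare at each node
Path: [20, 21, 33, 23]


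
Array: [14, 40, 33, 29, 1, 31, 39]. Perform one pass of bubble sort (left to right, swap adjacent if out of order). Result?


After one pass: [14, 33, 29, 1, 31, 39, 40]


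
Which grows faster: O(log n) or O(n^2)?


logarithmic grows slower than quadratic
O(log n) is asymptotically smaller; O(n^2) grows faster


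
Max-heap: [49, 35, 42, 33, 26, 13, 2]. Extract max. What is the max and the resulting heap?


Max = 49
Replace root with last, heapify down
Resulting heap: [42, 35, 13, 33, 26, 2]


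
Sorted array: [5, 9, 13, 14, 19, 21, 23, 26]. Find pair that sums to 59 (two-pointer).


Two pointers: lo=0, hi=7
No pair sums to 59


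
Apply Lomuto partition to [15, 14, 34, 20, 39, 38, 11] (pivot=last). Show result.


Elements <= 11 go left of pivot.
Result: [11, 14, 34, 20, 39, 38, 15], pivot at index 0
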